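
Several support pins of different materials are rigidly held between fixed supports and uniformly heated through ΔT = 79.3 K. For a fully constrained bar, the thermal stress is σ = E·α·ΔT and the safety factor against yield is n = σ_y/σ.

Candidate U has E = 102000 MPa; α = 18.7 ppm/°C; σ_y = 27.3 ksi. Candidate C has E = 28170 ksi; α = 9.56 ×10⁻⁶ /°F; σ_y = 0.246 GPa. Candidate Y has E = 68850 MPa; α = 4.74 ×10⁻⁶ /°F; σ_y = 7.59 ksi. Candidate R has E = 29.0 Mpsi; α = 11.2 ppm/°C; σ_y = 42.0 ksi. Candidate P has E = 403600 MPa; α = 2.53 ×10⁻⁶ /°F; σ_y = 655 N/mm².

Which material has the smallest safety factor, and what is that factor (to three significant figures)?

Per material, after unit conversion:
  candidate U: E = 102.0, α = 18.7, σ_y = 188.2 → σ = 151 MPa, n = 1.24
  candidate C: E = 194.2, α = 17.2, σ_y = 246.0 → σ = 265 MPa, n = 0.928
  candidate Y: E = 68.85, α = 8.53, σ_y = 52.33 → σ = 46.6 MPa, n = 1.12
  candidate R: E = 199.9, α = 11.2, σ_y = 289.6 → σ = 178 MPa, n = 1.63
  candidate P: E = 403.6, α = 4.55, σ_y = 655.0 → σ = 146 MPa, n = 4.49
The minimum is candidate C at n = 0.928.

candidate C, n = 0.928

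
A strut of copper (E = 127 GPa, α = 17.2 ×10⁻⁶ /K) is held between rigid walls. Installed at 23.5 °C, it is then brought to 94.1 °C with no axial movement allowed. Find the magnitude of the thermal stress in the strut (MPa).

154 MPa

ΔT = 70.60 K. Constrained thermal stress σ = E·α·ΔT = 127.0×10³ MPa × 17.2×10⁻⁶ × 70.60 = 154 MPa (compressive).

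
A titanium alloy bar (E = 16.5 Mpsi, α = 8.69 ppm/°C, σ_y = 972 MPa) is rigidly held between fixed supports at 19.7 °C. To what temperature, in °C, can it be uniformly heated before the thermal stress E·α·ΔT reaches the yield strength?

E = 16.5 Mpsi = 113.8 GPa.
E·α·ΔT = 972.0 MPa ⇒ ΔT = 972.0 / (113.8×10³ × 8.69×10⁻⁶) = 983.2 K.
T = 19.7 + 983.2 = 1003 °C.

1000 °C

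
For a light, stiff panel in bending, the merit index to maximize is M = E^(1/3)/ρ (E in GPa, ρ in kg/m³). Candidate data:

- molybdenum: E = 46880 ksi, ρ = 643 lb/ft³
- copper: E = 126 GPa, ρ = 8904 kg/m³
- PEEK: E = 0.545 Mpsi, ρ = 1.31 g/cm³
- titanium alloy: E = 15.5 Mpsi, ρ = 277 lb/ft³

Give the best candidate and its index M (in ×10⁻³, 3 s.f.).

PEEK, M = 1.19×10⁻³

In SI units:
  molybdenum: E = 323.2 GPa, ρ = 10300 kg/m³
  copper: E = 126.0 GPa, ρ = 8904 kg/m³
  PEEK: E = 3.758 GPa, ρ = 1310 kg/m³
  titanium alloy: E = 106.9 GPa, ρ = 4437 kg/m³
  PEEK: M = 1.19×10⁻³
  titanium alloy: M = 1.07×10⁻³
  molybdenum: M = 0.666×10⁻³
  copper: M = 0.563×10⁻³
Highest index: PEEK.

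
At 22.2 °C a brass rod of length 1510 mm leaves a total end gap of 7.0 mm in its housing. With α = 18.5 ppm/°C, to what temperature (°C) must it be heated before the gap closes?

273 °C

α·L₀·ΔT = 7.0 mm ⇒ ΔT = 7.0 / (18.5×10⁻⁶ × 1510.0) = 250.6 K.
T = 22.2 + 250.6 = 272.8 °C.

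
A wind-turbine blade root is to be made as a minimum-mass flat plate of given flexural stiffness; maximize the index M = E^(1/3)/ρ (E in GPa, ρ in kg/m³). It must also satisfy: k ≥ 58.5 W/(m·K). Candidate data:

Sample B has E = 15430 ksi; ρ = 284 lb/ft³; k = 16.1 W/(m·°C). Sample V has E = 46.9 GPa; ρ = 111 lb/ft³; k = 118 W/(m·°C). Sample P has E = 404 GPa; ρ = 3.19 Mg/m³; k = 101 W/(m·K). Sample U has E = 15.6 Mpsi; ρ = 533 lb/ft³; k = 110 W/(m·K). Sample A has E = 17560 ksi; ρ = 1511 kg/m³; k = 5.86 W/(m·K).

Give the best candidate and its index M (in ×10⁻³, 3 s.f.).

Screen on constraints: k ≥ 58.5 W/(m·K). Survivors: sample V, sample P, sample U.
In SI units:
  sample V: E = 46.90 GPa, ρ = 1778 kg/m³
  sample P: E = 404.0 GPa, ρ = 3190 kg/m³
  sample U: E = 107.6 GPa, ρ = 8538 kg/m³
  sample P: M = 2.32×10⁻³
  sample V: M = 2.03×10⁻³
  sample U: M = 0.557×10⁻³
Sample P ranks first.

sample P, M = 2.32×10⁻³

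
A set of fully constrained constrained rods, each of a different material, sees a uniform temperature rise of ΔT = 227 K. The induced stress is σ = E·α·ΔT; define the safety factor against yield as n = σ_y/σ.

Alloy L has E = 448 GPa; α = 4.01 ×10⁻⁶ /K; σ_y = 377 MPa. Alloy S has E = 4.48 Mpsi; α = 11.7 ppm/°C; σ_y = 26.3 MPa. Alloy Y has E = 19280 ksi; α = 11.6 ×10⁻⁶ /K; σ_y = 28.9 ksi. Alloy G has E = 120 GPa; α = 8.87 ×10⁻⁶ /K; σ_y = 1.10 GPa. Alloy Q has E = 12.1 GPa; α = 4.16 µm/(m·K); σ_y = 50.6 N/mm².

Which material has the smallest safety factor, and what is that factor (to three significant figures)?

alloy S, n = 0.321

Per material, after unit conversion:
  alloy L: E = 448.0, α = 4.01, σ_y = 377.0 → σ = 408 MPa, n = 0.924
  alloy S: E = 30.89, α = 11.7, σ_y = 26.30 → σ = 82.0 MPa, n = 0.321
  alloy Y: E = 132.9, α = 11.6, σ_y = 199.3 → σ = 350 MPa, n = 0.569
  alloy G: E = 120.0, α = 8.87, σ_y = 1100 → σ = 242 MPa, n = 4.55
  alloy Q: E = 12.10, α = 4.16, σ_y = 50.60 → σ = 11.4 MPa, n = 4.43
Smallest n: alloy S with n = 0.321.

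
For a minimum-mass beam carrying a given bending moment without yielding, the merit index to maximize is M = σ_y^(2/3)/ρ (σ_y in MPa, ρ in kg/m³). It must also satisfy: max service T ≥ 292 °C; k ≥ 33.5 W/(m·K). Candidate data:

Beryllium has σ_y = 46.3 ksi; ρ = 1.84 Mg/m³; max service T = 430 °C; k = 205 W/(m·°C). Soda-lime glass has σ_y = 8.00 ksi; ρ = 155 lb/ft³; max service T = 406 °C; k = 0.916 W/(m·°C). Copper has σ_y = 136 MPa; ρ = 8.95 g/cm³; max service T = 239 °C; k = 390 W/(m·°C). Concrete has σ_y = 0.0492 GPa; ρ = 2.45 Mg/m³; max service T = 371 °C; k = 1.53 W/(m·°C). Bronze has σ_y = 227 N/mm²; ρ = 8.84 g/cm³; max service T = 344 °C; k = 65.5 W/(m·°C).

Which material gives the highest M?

Screen on constraints: max service T ≥ 292 °C; k ≥ 33.5 W/(m·K). Survivors: beryllium, bronze.
In SI units:
  beryllium: σ_y = 319.2 MPa, ρ = 1840 kg/m³
  bronze: σ_y = 227.0 MPa, ρ = 8840 kg/m³
  beryllium: M = 25.4×10⁻³
  bronze: M = 4.21×10⁻³
Beryllium ranks first.

beryllium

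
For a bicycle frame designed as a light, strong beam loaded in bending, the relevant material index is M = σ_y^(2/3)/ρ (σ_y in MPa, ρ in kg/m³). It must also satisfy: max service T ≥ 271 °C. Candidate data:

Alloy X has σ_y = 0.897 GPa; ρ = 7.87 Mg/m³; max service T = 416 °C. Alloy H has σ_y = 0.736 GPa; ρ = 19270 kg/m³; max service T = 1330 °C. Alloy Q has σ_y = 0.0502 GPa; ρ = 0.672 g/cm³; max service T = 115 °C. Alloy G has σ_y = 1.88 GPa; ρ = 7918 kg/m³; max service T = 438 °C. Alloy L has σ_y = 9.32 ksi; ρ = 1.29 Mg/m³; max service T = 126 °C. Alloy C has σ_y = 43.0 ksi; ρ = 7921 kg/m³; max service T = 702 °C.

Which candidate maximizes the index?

alloy G

Screen on constraints: max service T ≥ 271 °C. Survivors: alloy X, alloy H, alloy G, alloy C.
After converting to SI:
  alloy X: σ_y = 897.0 MPa, ρ = 7870 kg/m³
  alloy H: σ_y = 736.0 MPa, ρ = 19270 kg/m³
  alloy G: σ_y = 1880 MPa, ρ = 7918 kg/m³
  alloy C: σ_y = 296.5 MPa, ρ = 7921 kg/m³
  alloy G: M = 19.2×10⁻³
  alloy X: M = 11.8×10⁻³
  alloy C: M = 5.61×10⁻³
  alloy H: M = 4.23×10⁻³
Highest index: alloy G.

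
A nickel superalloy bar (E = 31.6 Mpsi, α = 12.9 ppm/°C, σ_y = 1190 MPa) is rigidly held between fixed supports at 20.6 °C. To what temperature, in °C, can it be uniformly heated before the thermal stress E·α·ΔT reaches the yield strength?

444 °C

E = 31.6 Mpsi = 217.9 GPa.
E·α·ΔT = 1190 MPa ⇒ ΔT = 1190 / (217.9×10³ × 12.9×10⁻⁶) = 423.4 K.
T = 20.6 + 423.4 = 444.0 °C.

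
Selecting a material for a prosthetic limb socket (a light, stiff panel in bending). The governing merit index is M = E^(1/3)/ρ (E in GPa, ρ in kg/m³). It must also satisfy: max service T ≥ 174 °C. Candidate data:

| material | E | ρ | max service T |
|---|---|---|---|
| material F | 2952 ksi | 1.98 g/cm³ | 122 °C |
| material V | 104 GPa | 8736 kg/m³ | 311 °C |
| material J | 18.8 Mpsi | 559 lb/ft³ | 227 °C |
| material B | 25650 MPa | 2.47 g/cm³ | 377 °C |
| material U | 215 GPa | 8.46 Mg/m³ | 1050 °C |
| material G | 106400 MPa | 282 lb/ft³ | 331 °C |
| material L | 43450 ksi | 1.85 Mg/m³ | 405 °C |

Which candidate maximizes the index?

material L

Screen on constraints: max service T ≥ 174 °C. Survivors: material V, material J, material B, material U, material G, material L.
After converting to SI:
  material V: E = 104.0 GPa, ρ = 8736 kg/m³
  material J: E = 129.6 GPa, ρ = 8954 kg/m³
  material B: E = 25.65 GPa, ρ = 2470 kg/m³
  material U: E = 215.0 GPa, ρ = 8460 kg/m³
  material G: E = 106.4 GPa, ρ = 4517 kg/m³
  material L: E = 299.6 GPa, ρ = 1850 kg/m³
  material L: M = 3.62×10⁻³
  material B: M = 1.19×10⁻³
  material G: M = 1.05×10⁻³
  material U: M = 0.708×10⁻³
  material J: M = 0.565×10⁻³
  material V: M = 0.538×10⁻³
Highest index: material L.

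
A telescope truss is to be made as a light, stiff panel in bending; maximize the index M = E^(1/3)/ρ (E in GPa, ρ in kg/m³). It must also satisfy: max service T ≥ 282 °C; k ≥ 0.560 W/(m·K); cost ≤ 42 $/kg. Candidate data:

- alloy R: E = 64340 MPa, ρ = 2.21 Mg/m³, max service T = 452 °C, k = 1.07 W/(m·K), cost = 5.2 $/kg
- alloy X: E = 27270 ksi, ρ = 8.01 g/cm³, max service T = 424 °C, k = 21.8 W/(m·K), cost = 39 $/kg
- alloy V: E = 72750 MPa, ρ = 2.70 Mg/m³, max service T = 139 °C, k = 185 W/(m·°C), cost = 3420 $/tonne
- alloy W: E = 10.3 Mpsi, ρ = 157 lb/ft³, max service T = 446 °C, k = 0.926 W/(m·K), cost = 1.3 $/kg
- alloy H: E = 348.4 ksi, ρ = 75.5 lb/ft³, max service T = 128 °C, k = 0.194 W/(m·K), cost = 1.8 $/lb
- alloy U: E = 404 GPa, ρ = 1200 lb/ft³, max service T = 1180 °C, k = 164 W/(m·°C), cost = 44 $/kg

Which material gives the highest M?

Screen on constraints: max service T ≥ 282 °C; k ≥ 0.560 W/(m·K); cost ≤ 42 $/kg. Survivors: alloy R, alloy X, alloy W.
After converting to SI:
  alloy R: E = 64.34 GPa, ρ = 2210 kg/m³
  alloy X: E = 188.0 GPa, ρ = 8010 kg/m³
  alloy W: E = 71.02 GPa, ρ = 2515 kg/m³
  alloy R: M = 1.81×10⁻³
  alloy W: M = 1.65×10⁻³
  alloy X: M = 0.715×10⁻³
The maximum is for alloy R.

alloy R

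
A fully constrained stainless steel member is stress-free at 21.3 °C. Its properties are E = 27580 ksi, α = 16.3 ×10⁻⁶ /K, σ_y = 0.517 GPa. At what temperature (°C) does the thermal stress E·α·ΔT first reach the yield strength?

E = 27580 ksi = 190.2 GPa.
σ_y = 0.517 GPa = 517.0 MPa.
E·α·ΔT = 517.0 MPa ⇒ ΔT = 517.0 / (190.2×10³ × 16.3×10⁻⁶) = 166.8 K.
T = 21.3 + 166.8 = 188.1 °C.

188 °C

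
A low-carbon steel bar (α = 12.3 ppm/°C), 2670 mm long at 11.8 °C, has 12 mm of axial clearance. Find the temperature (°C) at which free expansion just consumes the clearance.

377 °C

α·L₀·ΔT = 12.0 mm ⇒ ΔT = 12.0 / (12.3×10⁻⁶ × 2670.0) = 365.4 K.
T = 11.8 + 365.4 = 377.2 °C.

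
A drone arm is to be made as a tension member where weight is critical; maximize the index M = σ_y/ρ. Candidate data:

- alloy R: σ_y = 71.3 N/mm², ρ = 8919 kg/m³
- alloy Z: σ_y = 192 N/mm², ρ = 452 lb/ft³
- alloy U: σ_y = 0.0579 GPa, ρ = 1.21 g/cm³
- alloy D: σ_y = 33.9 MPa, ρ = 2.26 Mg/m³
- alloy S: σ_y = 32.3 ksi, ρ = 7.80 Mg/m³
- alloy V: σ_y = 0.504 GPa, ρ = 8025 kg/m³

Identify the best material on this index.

Convert each candidate to consistent units, then evaluate M:
  alloy R: σ_y = 71.30 MPa, ρ = 8919 kg/m³
  alloy Z: σ_y = 192.0 MPa, ρ = 7240 kg/m³
  alloy U: σ_y = 57.90 MPa, ρ = 1210 kg/m³
  alloy D: σ_y = 33.90 MPa, ρ = 2260 kg/m³
  alloy S: σ_y = 222.7 MPa, ρ = 7800 kg/m³
  alloy V: σ_y = 504.0 MPa, ρ = 8025 kg/m³
  alloy V: M = 62.8 kN·m/kg
  alloy U: M = 47.9 kN·m/kg
  alloy S: M = 28.6 kN·m/kg
  alloy Z: M = 26.5 kN·m/kg
  alloy D: M = 15.0 kN·m/kg
  alloy R: M = 7.99 kN·m/kg
Alloy V ranks first.

alloy V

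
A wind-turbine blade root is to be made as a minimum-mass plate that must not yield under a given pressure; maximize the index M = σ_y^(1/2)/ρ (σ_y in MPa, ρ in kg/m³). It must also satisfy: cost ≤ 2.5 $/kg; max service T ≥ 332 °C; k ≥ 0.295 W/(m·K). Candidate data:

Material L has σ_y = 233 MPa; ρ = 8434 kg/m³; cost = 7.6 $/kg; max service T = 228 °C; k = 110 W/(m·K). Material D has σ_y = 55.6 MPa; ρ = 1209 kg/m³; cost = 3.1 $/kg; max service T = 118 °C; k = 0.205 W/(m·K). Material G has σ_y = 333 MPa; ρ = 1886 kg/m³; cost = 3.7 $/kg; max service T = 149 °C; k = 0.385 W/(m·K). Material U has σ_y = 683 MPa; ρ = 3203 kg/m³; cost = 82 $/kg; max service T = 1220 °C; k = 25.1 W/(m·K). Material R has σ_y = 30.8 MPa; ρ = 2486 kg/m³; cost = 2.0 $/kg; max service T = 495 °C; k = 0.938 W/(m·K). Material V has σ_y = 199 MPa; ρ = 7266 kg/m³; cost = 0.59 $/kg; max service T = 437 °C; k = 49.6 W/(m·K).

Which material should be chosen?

material R

Screen on constraints: cost ≤ 2.5 $/kg; max service T ≥ 332 °C; k ≥ 0.295 W/(m·K). Survivors: material R, material V.
Computing M directly (units already consistent):
  material R: M = 2.23×10⁻³
  material V: M = 1.94×10⁻³
Material R ranks first.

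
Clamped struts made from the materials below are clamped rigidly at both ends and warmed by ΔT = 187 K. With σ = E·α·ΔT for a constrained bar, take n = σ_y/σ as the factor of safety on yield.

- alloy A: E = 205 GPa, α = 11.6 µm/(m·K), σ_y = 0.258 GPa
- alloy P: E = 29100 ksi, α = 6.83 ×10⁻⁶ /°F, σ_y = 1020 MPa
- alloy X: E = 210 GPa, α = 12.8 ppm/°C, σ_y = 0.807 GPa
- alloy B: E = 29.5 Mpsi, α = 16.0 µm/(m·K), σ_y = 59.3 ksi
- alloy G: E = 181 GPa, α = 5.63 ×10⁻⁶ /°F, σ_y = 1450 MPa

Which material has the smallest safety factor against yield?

alloy A

With everything in SI (GPa, ×10⁻⁶/K, MPa):
  alloy A: E = 205.0, α = 11.6, σ_y = 258.0 → σ = 445 MPa, n = 0.580
  alloy P: E = 200.6, α = 12.3, σ_y = 1020 → σ = 461 MPa, n = 2.21
  alloy X: E = 210.0, α = 12.8, σ_y = 807.0 → σ = 503 MPa, n = 1.61
  alloy B: E = 203.4, α = 16.0, σ_y = 408.9 → σ = 609 MPa, n = 0.672
  alloy G: E = 181.0, α = 10.1, σ_y = 1450 → σ = 343 MPa, n = 4.23
Smallest n: alloy A with n = 0.580.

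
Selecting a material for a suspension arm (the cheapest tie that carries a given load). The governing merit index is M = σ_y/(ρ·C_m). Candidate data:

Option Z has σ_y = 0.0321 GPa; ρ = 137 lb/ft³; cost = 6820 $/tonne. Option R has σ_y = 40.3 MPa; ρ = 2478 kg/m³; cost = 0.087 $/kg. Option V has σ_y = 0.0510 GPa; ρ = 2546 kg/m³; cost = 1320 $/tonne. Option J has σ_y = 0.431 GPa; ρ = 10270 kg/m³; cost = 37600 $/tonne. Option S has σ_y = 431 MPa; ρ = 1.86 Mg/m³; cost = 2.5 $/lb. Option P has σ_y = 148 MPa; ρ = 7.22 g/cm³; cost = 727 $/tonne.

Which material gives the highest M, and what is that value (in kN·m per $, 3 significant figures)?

option R, M = 187 kN·m per $

Putting every candidate on a common basis:
  option Z: σ_y = 32.10 MPa, ρ = 2195 kg/m³, cost = 6.820 $/kg
  option R: σ_y = 40.30 MPa, ρ = 2478 kg/m³, cost = 0.08700 $/kg
  option V: σ_y = 51.00 MPa, ρ = 2546 kg/m³, cost = 1.320 $/kg
  option J: σ_y = 431.0 MPa, ρ = 10270 kg/m³, cost = 37.60 $/kg
  option S: σ_y = 431.0 MPa, ρ = 1860 kg/m³, cost = 5.511 $/kg
  option P: σ_y = 148.0 MPa, ρ = 7220 kg/m³, cost = 0.7270 $/kg
  option R: M = 187 kN·m per $
  option S: M = 42.0 kN·m per $
  option P: M = 28.2 kN·m per $
  option V: M = 15.2 kN·m per $
  option Z: M = 2.14 kN·m per $
  option J: M = 1.12 kN·m per $
Highest index: option R.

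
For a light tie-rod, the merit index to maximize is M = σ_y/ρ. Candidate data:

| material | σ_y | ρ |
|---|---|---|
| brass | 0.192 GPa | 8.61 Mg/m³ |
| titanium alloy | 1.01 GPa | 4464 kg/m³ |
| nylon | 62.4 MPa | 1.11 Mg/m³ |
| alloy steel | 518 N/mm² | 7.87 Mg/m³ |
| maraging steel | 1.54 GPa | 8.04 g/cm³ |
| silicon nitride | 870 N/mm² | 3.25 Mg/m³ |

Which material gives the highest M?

Putting every candidate on a common basis:
  brass: σ_y = 192.0 MPa, ρ = 8610 kg/m³
  titanium alloy: σ_y = 1010 MPa, ρ = 4464 kg/m³
  nylon: σ_y = 62.40 MPa, ρ = 1110 kg/m³
  alloy steel: σ_y = 518.0 MPa, ρ = 7870 kg/m³
  maraging steel: σ_y = 1540 MPa, ρ = 8040 kg/m³
  silicon nitride: σ_y = 870.0 MPa, ρ = 3250 kg/m³
  silicon nitride: M = 268 kN·m/kg
  titanium alloy: M = 226 kN·m/kg
  maraging steel: M = 192 kN·m/kg
  alloy steel: M = 65.8 kN·m/kg
  nylon: M = 56.2 kN·m/kg
  brass: M = 22.3 kN·m/kg
The maximum is for silicon nitride.

silicon nitride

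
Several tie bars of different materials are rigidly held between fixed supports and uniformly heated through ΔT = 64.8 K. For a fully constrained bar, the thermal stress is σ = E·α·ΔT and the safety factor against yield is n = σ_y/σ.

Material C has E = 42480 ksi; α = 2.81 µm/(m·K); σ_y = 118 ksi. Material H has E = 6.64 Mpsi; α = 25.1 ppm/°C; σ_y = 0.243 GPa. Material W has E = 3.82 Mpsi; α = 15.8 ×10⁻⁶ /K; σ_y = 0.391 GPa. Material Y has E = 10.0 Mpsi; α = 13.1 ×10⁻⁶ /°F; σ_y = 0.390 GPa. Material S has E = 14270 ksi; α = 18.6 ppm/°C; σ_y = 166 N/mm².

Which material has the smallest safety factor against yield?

Per material, after unit conversion:
  material C: E = 292.9, α = 2.81, σ_y = 813.6 → σ = 53.3 MPa, n = 15.3
  material H: E = 45.78, α = 25.1, σ_y = 243.0 → σ = 74.5 MPa, n = 3.26
  material W: E = 26.34, α = 15.8, σ_y = 391.0 → σ = 27.0 MPa, n = 14.5
  material Y: E = 68.95, α = 23.6, σ_y = 390.0 → σ = 105 MPa, n = 3.70
  material S: E = 98.39, α = 18.6, σ_y = 166.0 → σ = 119 MPa, n = 1.40
Smallest n: material S with n = 1.40.

material S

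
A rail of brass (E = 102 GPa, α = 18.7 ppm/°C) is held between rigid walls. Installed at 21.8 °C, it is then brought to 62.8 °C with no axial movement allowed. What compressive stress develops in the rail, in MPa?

78.2 MPa

ΔT = 41.00 K. Constrained thermal stress σ = E·α·ΔT = 102.0×10³ MPa × 18.7×10⁻⁶ × 41.00 = 78.2 MPa (compressive).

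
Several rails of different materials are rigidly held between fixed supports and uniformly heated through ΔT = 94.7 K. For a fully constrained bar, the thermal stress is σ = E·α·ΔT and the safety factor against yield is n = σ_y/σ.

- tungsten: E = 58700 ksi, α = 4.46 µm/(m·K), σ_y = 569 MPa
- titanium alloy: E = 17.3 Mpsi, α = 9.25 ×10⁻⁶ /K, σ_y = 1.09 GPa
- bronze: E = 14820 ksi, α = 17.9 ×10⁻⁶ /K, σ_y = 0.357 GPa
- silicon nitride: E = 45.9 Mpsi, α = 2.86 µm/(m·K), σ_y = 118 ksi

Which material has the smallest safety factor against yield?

Per material, after unit conversion:
  tungsten: E = 404.7, α = 4.46, σ_y = 569.0 → σ = 171 MPa, n = 3.33
  titanium alloy: E = 119.3, α = 9.25, σ_y = 1090 → σ = 104 MPa, n = 10.4
  bronze: E = 102.2, α = 17.9, σ_y = 357.0 → σ = 173 MPa, n = 2.06
  silicon nitride: E = 316.5, α = 2.86, σ_y = 813.6 → σ = 85.7 MPa, n = 9.49
Bronze has the lowest safety factor, n = 2.06.

bronze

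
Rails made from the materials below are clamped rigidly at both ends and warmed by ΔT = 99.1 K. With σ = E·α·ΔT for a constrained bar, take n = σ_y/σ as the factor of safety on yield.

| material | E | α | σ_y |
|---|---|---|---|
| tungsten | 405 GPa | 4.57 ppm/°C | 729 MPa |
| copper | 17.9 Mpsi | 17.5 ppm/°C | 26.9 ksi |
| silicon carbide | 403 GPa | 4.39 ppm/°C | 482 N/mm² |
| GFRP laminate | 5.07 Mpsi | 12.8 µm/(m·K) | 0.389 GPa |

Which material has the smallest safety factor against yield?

copper

With everything in SI (GPa, ×10⁻⁶/K, MPa):
  tungsten: E = 405.0, α = 4.57, σ_y = 729.0 → σ = 183 MPa, n = 3.97
  copper: E = 123.4, α = 17.5, σ_y = 185.5 → σ = 214 MPa, n = 0.867
  silicon carbide: E = 403.0, α = 4.39, σ_y = 482.0 → σ = 175 MPa, n = 2.75
  GFRP laminate: E = 34.96, α = 12.8, σ_y = 389.0 → σ = 44.3 MPa, n = 8.77
The minimum is copper at n = 0.867.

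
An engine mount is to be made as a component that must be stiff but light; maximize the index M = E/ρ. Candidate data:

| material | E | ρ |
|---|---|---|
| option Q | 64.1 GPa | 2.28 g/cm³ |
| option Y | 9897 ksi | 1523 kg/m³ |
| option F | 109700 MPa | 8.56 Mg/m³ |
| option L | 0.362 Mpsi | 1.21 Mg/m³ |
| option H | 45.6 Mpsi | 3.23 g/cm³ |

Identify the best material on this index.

After converting to SI:
  option Q: E = 64.10 GPa, ρ = 2280 kg/m³
  option Y: E = 68.24 GPa, ρ = 1523 kg/m³
  option F: E = 109.7 GPa, ρ = 8560 kg/m³
  option L: E = 2.496 GPa, ρ = 1210 kg/m³
  option H: E = 314.4 GPa, ρ = 3230 kg/m³
  option H: M = 97.3 MN·m/kg
  option Y: M = 44.8 MN·m/kg
  option Q: M = 28.1 MN·m/kg
  option F: M = 12.8 MN·m/kg
  option L: M = 2.06 MN·m/kg
Highest index: option H.

option H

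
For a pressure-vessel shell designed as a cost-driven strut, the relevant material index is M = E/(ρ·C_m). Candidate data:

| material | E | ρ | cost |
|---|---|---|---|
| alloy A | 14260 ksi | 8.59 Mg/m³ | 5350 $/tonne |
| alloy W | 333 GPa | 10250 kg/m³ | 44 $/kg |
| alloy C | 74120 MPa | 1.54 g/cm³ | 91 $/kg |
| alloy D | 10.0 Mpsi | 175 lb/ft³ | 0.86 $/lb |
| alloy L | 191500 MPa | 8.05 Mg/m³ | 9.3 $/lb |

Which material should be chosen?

After converting to SI:
  alloy A: E = 98.32 GPa, ρ = 8590 kg/m³, cost = 5.350 $/kg
  alloy W: E = 333.0 GPa, ρ = 10250 kg/m³, cost = 44.00 $/kg
  alloy C: E = 74.12 GPa, ρ = 1540 kg/m³, cost = 91.00 $/kg
  alloy D: E = 68.95 GPa, ρ = 2803 kg/m³, cost = 1.896 $/kg
  alloy L: E = 191.5 GPa, ρ = 8050 kg/m³, cost = 20.50 $/kg
  alloy D: M = 13.0 MN·m per $
  alloy A: M = 2.14 MN·m per $
  alloy L: M = 1.16 MN·m per $
  alloy W: M = 0.738 MN·m per $
  alloy C: M = 0.529 MN·m per $
Alloy D has the largest M.

alloy D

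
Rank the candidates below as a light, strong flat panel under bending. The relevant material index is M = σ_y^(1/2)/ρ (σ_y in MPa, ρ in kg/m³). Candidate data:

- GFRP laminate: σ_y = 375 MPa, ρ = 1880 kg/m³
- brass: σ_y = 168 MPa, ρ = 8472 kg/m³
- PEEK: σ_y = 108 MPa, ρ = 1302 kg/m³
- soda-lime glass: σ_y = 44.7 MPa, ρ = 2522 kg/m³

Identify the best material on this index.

GFRP laminate

Per-candidate index values:
  GFRP laminate: M = 10.3×10⁻³
  PEEK: M = 7.98×10⁻³
  soda-lime glass: M = 2.65×10⁻³
  brass: M = 1.53×10⁻³
The maximum is for GFRP laminate.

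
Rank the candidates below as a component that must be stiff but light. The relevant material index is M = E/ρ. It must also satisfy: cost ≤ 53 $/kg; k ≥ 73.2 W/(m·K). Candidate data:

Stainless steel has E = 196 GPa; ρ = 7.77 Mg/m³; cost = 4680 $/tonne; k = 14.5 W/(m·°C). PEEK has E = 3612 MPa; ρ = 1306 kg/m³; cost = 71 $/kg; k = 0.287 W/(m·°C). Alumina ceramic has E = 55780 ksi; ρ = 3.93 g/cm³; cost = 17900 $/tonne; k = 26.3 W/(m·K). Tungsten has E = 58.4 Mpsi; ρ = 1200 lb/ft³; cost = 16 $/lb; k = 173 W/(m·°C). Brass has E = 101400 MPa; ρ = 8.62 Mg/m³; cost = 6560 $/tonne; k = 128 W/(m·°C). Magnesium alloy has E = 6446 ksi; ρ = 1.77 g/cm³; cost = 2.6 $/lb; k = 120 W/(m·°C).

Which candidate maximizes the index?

Screen on constraints: cost ≤ 53 $/kg; k ≥ 73.2 W/(m·K). Survivors: tungsten, brass, magnesium alloy.
After converting to SI:
  tungsten: E = 402.7 GPa, ρ = 19220 kg/m³
  brass: E = 101.4 GPa, ρ = 8620 kg/m³
  magnesium alloy: E = 44.44 GPa, ρ = 1770 kg/m³
  magnesium alloy: M = 25.1 MN·m/kg
  tungsten: M = 20.9 MN·m/kg
  brass: M = 11.8 MN·m/kg
The maximum is for magnesium alloy.

magnesium alloy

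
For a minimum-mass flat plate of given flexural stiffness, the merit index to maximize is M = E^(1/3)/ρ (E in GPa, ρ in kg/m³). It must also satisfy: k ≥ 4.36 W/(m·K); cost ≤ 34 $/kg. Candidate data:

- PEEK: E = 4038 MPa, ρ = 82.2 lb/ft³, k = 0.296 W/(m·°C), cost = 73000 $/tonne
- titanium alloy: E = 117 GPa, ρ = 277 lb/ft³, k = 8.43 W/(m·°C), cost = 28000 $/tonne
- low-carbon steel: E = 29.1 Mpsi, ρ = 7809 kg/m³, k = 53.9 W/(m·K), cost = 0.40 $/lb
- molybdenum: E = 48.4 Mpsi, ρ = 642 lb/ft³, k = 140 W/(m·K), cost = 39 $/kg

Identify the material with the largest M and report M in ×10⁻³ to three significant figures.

titanium alloy, M = 1.10×10⁻³

Screen on constraints: k ≥ 4.36 W/(m·K); cost ≤ 34 $/kg. Survivors: titanium alloy, low-carbon steel.
In SI units:
  titanium alloy: E = 117.0 GPa, ρ = 4437 kg/m³
  low-carbon steel: E = 200.6 GPa, ρ = 7809 kg/m³
  titanium alloy: M = 1.10×10⁻³
  low-carbon steel: M = 0.750×10⁻³
Titanium alloy ranks first.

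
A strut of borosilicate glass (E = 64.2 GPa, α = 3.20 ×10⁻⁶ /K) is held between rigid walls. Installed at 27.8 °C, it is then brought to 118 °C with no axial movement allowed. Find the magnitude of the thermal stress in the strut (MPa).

18.5 MPa

ΔT = 90.20 K. Constrained thermal stress σ = E·α·ΔT = 64.20×10³ MPa × 3.20×10⁻⁶ × 90.20 = 18.5 MPa (compressive).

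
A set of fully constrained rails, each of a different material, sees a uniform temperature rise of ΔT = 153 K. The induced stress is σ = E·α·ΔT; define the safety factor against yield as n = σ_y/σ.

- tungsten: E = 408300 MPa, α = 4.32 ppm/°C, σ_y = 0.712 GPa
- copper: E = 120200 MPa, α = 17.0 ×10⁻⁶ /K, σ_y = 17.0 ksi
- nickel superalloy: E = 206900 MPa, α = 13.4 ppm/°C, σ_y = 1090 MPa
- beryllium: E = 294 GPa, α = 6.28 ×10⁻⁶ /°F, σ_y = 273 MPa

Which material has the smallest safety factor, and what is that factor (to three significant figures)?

In consistent units (E in GPa, α in ×10⁻⁶/K, σ_y in MPa):
  tungsten: E = 408.3, α = 4.32, σ_y = 712.0 → σ = 270 MPa, n = 2.64
  copper: E = 120.2, α = 17.0, σ_y = 117.2 → σ = 313 MPa, n = 0.375
  nickel superalloy: E = 206.9, α = 13.4, σ_y = 1090 → σ = 424 MPa, n = 2.57
  beryllium: E = 294.0, α = 11.3, σ_y = 273.0 → σ = 508 MPa, n = 0.537
Copper has the lowest safety factor, n = 0.375.

copper, n = 0.375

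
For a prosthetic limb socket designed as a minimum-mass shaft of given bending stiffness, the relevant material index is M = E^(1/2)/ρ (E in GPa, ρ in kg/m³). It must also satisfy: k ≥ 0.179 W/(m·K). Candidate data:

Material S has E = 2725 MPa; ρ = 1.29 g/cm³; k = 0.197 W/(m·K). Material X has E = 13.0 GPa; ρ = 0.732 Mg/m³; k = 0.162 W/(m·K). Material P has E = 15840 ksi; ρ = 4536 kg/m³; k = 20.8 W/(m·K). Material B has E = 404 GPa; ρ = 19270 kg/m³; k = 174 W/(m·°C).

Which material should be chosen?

material P

Screen on constraints: k ≥ 0.179 W/(m·K). Survivors: material S, material P, material B.
After converting to SI:
  material S: E = 2.725 GPa, ρ = 1290 kg/m³
  material P: E = 109.2 GPa, ρ = 4536 kg/m³
  material B: E = 404.0 GPa, ρ = 19270 kg/m³
  material P: M = 2.30×10⁻³
  material S: M = 1.28×10⁻³
  material B: M = 1.04×10⁻³
Material P ranks first.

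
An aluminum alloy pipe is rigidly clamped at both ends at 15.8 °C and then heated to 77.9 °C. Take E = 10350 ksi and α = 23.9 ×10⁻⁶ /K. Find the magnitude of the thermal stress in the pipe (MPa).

E = 10350 ksi = 71.36 GPa.
ΔT = 62.10 K. Constrained thermal stress σ = E·α·ΔT = 71.36×10³ MPa × 23.9×10⁻⁶ × 62.10 = 106 MPa (compressive).

106 MPa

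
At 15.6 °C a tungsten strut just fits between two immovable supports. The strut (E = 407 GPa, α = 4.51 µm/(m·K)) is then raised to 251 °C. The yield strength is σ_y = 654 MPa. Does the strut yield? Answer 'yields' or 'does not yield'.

ΔT = 235.4 K. Constrained thermal stress σ = E·α·ΔT = 407.0×10³ MPa × 4.51×10⁻⁶ × 235.4 = 432 MPa (compressive).
Compare to σ_y = 654 MPa: σ < σ_y, so it does not yield.

does not yield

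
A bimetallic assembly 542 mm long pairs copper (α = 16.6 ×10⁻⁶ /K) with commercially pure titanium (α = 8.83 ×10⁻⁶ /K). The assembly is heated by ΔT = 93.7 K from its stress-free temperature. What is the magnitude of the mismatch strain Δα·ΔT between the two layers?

Δα = |16.6 − 8.83|×10⁻⁶/K = 7.77×10⁻⁶/K.
Mismatch strain = Δα·ΔT = 7.77×10⁻⁶ × 93.7 = 7.28×10⁻⁴.

7.28×10⁻⁴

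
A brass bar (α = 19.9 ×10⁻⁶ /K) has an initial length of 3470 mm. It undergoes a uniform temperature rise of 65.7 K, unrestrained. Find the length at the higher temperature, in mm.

ΔL = α·L₀·ΔT = 19.9×10⁻⁶ × 3470 mm × 65.70 K = 4.54 mm.
L = L₀ + ΔL = 3470 + 4.54 = 3474.5 mm.

3474.5 mm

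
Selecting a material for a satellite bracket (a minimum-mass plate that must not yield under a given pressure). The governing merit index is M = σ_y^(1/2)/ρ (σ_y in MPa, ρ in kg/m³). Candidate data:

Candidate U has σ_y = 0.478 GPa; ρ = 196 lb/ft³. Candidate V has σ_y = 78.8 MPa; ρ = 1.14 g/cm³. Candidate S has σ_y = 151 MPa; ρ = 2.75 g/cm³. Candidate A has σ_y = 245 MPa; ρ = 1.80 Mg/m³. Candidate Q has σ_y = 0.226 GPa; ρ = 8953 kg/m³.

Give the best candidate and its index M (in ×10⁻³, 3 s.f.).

candidate A, M = 8.70×10⁻³

Putting every candidate on a common basis:
  candidate U: σ_y = 478.0 MPa, ρ = 3140 kg/m³
  candidate V: σ_y = 78.80 MPa, ρ = 1140 kg/m³
  candidate S: σ_y = 151.0 MPa, ρ = 2750 kg/m³
  candidate A: σ_y = 245.0 MPa, ρ = 1800 kg/m³
  candidate Q: σ_y = 226.0 MPa, ρ = 8953 kg/m³
  candidate A: M = 8.70×10⁻³
  candidate V: M = 7.79×10⁻³
  candidate U: M = 6.96×10⁻³
  candidate S: M = 4.47×10⁻³
  candidate Q: M = 1.68×10⁻³
Highest index: candidate A.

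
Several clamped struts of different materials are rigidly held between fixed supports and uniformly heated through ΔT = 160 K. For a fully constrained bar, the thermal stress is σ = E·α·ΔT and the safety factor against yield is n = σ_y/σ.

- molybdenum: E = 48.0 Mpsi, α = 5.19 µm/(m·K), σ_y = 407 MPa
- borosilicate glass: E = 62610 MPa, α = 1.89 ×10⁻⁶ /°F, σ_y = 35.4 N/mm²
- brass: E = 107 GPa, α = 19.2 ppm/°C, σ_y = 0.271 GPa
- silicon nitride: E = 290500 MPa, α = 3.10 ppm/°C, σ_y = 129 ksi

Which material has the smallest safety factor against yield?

Converting E to GPa, α to ×10⁻⁶/K, σ_y to MPa, then σ and n for each:
  molybdenum: E = 330.9, α = 5.19, σ_y = 407.0 → σ = 275 MPa, n = 1.48
  borosilicate glass: E = 62.61, α = 3.40, σ_y = 35.40 → σ = 34.1 MPa, n = 1.04
  brass: E = 107.0, α = 19.2, σ_y = 271.0 → σ = 329 MPa, n = 0.824
  silicon nitride: E = 290.5, α = 3.10, σ_y = 889.4 → σ = 144 MPa, n = 6.17
The minimum is brass at n = 0.824.

brass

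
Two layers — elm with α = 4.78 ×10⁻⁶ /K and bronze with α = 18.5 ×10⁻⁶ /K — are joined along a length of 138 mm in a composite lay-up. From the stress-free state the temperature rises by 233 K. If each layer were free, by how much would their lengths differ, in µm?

Δα = |4.78 − 18.5|×10⁻⁶/K = 13.7×10⁻⁶/K.
ΔL_mismatch = Δα·L·ΔT = 13.7×10⁻⁶ × 138.0 mm × 233.0 K = 441 µm.

441 µm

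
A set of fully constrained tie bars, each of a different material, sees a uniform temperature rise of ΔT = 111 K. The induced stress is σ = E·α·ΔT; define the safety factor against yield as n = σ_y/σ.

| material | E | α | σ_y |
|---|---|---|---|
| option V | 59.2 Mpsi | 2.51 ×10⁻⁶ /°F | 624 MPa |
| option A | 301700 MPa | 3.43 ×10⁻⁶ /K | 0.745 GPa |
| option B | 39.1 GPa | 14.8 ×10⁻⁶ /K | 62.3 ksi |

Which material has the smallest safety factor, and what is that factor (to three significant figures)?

In consistent units (E in GPa, α in ×10⁻⁶/K, σ_y in MPa):
  option V: E = 408.2, α = 4.52, σ_y = 624.0 → σ = 205 MPa, n = 3.05
  option A: E = 301.7, α = 3.43, σ_y = 745.0 → σ = 115 MPa, n = 6.49
  option B: E = 39.10, α = 14.8, σ_y = 429.5 → σ = 64.2 MPa, n = 6.69
Smallest n: option V with n = 3.05.

option V, n = 3.05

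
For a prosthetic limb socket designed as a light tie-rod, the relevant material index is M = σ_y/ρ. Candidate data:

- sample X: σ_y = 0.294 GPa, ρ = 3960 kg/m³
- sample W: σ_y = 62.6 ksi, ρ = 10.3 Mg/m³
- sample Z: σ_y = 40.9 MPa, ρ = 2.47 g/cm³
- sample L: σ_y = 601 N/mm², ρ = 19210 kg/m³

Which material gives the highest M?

sample X

Putting every candidate on a common basis:
  sample X: σ_y = 294.0 MPa, ρ = 3960 kg/m³
  sample W: σ_y = 431.6 MPa, ρ = 10300 kg/m³
  sample Z: σ_y = 40.90 MPa, ρ = 2470 kg/m³
  sample L: σ_y = 601.0 MPa, ρ = 19210 kg/m³
  sample X: M = 74.2 kN·m/kg
  sample W: M = 41.9 kN·m/kg
  sample L: M = 31.3 kN·m/kg
  sample Z: M = 16.6 kN·m/kg
Sample X ranks first.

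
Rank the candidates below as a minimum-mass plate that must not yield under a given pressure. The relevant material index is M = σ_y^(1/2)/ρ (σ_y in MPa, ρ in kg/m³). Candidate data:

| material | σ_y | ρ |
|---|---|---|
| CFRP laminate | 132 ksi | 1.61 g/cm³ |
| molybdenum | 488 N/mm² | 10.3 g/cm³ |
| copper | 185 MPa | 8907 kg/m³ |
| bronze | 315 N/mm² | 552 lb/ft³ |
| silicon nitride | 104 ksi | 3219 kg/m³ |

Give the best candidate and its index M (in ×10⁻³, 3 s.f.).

CFRP laminate, M = 18.7×10⁻³

Putting every candidate on a common basis:
  CFRP laminate: σ_y = 910.1 MPa, ρ = 1610 kg/m³
  molybdenum: σ_y = 488.0 MPa, ρ = 10300 kg/m³
  copper: σ_y = 185.0 MPa, ρ = 8907 kg/m³
  bronze: σ_y = 315.0 MPa, ρ = 8842 kg/m³
  silicon nitride: σ_y = 717.1 MPa, ρ = 3219 kg/m³
  CFRP laminate: M = 18.7×10⁻³
  silicon nitride: M = 8.32×10⁻³
  molybdenum: M = 2.14×10⁻³
  bronze: M = 2.01×10⁻³
  copper: M = 1.53×10⁻³
CFRP laminate has the largest M.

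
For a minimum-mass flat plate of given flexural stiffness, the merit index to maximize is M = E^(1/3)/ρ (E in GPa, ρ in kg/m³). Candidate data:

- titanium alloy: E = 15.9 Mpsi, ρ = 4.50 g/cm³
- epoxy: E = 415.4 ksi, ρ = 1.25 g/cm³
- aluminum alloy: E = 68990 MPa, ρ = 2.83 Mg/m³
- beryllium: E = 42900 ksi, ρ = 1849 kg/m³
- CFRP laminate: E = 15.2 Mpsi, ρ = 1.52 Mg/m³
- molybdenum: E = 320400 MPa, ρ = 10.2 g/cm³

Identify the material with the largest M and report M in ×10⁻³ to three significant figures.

Putting every candidate on a common basis:
  titanium alloy: E = 109.6 GPa, ρ = 4500 kg/m³
  epoxy: E = 2.864 GPa, ρ = 1250 kg/m³
  aluminum alloy: E = 68.99 GPa, ρ = 2830 kg/m³
  beryllium: E = 295.8 GPa, ρ = 1849 kg/m³
  CFRP laminate: E = 104.8 GPa, ρ = 1520 kg/m³
  molybdenum: E = 320.4 GPa, ρ = 10200 kg/m³
  beryllium: M = 3.60×10⁻³
  CFRP laminate: M = 3.10×10⁻³
  aluminum alloy: M = 1.45×10⁻³
  epoxy: M = 1.14×10⁻³
  titanium alloy: M = 1.06×10⁻³
  molybdenum: M = 0.671×10⁻³
Beryllium ranks first.

beryllium, M = 3.60×10⁻³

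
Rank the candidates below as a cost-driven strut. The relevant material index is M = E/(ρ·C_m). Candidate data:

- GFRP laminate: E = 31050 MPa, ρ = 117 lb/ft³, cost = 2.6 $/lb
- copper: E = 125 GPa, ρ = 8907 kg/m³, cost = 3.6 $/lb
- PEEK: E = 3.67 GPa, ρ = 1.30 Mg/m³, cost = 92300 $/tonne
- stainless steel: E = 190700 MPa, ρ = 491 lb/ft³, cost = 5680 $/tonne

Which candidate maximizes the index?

stainless steel

In SI units:
  GFRP laminate: E = 31.05 GPa, ρ = 1874 kg/m³, cost = 5.732 $/kg
  copper: E = 125.0 GPa, ρ = 8907 kg/m³, cost = 7.937 $/kg
  PEEK: E = 3.670 GPa, ρ = 1300 kg/m³, cost = 92.30 $/kg
  stainless steel: E = 190.7 GPa, ρ = 7865 kg/m³, cost = 5.680 $/kg
  stainless steel: M = 4.27 MN·m per $
  GFRP laminate: M = 2.89 MN·m per $
  copper: M = 1.77 MN·m per $
  PEEK: M = 0.0306 MN·m per $
Stainless steel has the largest M.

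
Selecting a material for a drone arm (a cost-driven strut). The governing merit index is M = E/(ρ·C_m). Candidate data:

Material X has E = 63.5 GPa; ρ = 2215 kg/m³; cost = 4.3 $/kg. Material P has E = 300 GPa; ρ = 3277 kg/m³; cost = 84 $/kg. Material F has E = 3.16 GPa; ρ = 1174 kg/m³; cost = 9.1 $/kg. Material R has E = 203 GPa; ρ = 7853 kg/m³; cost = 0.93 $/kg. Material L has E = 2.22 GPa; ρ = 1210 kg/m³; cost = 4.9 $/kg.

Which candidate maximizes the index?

material R

Per-candidate index values:
  material R: M = 27.8 MN·m per $
  material X: M = 6.67 MN·m per $
  material P: M = 1.09 MN·m per $
  material L: M = 0.374 MN·m per $
  material F: M = 0.296 MN·m per $
Material R has the largest M.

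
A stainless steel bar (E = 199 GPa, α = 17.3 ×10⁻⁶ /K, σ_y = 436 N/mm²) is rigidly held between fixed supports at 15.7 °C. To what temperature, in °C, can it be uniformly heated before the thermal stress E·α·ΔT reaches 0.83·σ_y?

121 °C

σ_y = 436 N/mm² = 436.0 MPa.
E·α·ΔT = 361.9 MPa ⇒ ΔT = 361.9 / (199.0×10³ × 17.3×10⁻⁶) = 105.1 K.
T = 15.7 + 105.1 = 120.8 °C.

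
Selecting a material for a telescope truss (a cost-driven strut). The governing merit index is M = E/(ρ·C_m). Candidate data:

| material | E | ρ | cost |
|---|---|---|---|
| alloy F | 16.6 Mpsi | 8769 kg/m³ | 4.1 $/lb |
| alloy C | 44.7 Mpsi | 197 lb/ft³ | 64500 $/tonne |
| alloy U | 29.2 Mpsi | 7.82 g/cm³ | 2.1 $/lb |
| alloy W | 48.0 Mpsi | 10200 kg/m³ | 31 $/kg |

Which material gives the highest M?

Convert each candidate to consistent units, then evaluate M:
  alloy F: E = 114.5 GPa, ρ = 8769 kg/m³, cost = 9.039 $/kg
  alloy C: E = 308.2 GPa, ρ = 3156 kg/m³, cost = 64.50 $/kg
  alloy U: E = 201.3 GPa, ρ = 7820 kg/m³, cost = 4.630 $/kg
  alloy W: E = 330.9 GPa, ρ = 10200 kg/m³, cost = 31.00 $/kg
  alloy U: M = 5.56 MN·m per $
  alloy C: M = 1.51 MN·m per $
  alloy F: M = 1.44 MN·m per $
  alloy W: M = 1.05 MN·m per $
Alloy U ranks first.

alloy U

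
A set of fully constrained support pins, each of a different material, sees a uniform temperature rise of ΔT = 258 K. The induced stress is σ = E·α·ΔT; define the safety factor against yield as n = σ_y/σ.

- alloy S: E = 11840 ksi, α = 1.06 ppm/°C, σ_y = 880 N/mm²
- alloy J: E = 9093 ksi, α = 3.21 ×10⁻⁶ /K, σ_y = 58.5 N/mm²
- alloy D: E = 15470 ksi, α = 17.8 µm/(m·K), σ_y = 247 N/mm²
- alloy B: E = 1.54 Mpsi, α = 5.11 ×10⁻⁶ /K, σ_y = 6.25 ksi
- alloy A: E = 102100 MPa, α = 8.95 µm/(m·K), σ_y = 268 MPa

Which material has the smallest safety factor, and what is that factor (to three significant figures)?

Converting E to GPa, α to ×10⁻⁶/K, σ_y to MPa, then σ and n for each:
  alloy S: E = 81.63, α = 1.06, σ_y = 880.0 → σ = 22.3 MPa, n = 39.4
  alloy J: E = 62.69, α = 3.21, σ_y = 58.50 → σ = 51.9 MPa, n = 1.13
  alloy D: E = 106.7, α = 17.8, σ_y = 247.0 → σ = 490 MPa, n = 0.504
  alloy B: E = 10.62, α = 5.11, σ_y = 43.09 → σ = 14.0 MPa, n = 3.08
  alloy A: E = 102.1, α = 8.95, σ_y = 268.0 → σ = 236 MPa, n = 1.14
Smallest n: alloy D with n = 0.504.

alloy D, n = 0.504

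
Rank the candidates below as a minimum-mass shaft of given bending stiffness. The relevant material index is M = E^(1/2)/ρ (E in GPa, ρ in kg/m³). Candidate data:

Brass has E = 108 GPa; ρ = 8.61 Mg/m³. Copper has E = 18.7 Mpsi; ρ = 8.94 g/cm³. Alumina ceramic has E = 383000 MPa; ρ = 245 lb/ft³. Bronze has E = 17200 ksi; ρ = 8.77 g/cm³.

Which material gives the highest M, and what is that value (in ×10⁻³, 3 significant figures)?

alumina ceramic, M = 4.99×10⁻³

Convert each candidate to consistent units, then evaluate M:
  brass: E = 108.0 GPa, ρ = 8610 kg/m³
  copper: E = 128.9 GPa, ρ = 8940 kg/m³
  alumina ceramic: E = 383.0 GPa, ρ = 3925 kg/m³
  bronze: E = 118.6 GPa, ρ = 8770 kg/m³
  alumina ceramic: M = 4.99×10⁻³
  copper: M = 1.27×10⁻³
  bronze: M = 1.24×10⁻³
  brass: M = 1.21×10⁻³
Alumina ceramic has the largest M.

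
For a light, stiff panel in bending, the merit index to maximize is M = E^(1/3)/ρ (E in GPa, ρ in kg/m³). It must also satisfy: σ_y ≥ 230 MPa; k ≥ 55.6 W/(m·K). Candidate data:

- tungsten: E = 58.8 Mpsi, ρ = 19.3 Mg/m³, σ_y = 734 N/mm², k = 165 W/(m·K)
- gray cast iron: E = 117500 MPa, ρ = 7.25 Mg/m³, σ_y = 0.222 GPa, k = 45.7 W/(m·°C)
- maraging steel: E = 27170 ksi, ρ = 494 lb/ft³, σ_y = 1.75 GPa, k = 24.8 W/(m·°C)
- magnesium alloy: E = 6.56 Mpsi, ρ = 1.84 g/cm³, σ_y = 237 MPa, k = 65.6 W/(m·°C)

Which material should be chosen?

Screen on constraints: σ_y ≥ 230 MPa; k ≥ 55.6 W/(m·K). Survivors: tungsten, magnesium alloy.
Normalizing units and computing the index:
  tungsten: E = 405.4 GPa, ρ = 19300 kg/m³
  magnesium alloy: E = 45.23 GPa, ρ = 1840 kg/m³
  magnesium alloy: M = 1.94×10⁻³
  tungsten: M = 0.383×10⁻³
Magnesium alloy ranks first.

magnesium alloy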